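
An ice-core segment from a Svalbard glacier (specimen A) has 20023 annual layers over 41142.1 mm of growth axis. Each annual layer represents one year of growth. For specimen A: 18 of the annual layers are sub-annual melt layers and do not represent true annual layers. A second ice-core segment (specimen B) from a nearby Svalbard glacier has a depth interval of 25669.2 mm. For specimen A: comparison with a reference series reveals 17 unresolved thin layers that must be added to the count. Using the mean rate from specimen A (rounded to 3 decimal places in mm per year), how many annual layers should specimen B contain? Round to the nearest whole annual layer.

12491 annual layers

Specimen A: correcting the raw count gives 20023 − 18 + 17 = 20022 true annual layers.
A: Extension rate ≈ 41142.1 / 20022 = 2.055 mm/year.
For B, 25669.2 / 2.055 = 12491.09 years ≈ 12491 annual layers.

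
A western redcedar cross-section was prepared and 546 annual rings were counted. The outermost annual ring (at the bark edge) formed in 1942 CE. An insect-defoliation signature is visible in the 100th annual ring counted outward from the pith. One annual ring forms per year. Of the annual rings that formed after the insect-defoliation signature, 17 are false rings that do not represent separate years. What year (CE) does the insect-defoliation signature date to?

1513 CE

546 − 100 = 446 annual rings lie beyond the insect-defoliation signature toward the bark edge.
Removing the 17 false annual rings leaves 446 − 17 = 429 true annual rings beyond the insect-defoliation signature.
1942 − 429 = 1513 CE.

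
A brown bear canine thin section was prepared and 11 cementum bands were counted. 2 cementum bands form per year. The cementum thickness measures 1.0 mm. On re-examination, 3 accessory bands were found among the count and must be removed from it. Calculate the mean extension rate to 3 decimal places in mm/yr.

0.250 mm/yr

Adjusted count: 11 − 3 = 8 cementum bands.
Dividing by 2 cementum bands per year: 8 / 2 = 4 years.
1.0 mm over 4 years gives 1.0 / 4 ≈ 0.250 mm/yr.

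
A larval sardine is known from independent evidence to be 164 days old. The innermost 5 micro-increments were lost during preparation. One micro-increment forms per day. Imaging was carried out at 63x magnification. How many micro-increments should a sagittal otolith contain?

159 micro-increments

Expected micro-increments over 164 days: 164.
164 − 5 missed = 159 micro-increments expected in the prepared section.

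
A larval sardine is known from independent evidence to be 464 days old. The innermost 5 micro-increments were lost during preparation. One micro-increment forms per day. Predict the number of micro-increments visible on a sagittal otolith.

One micro-increment per day gives 464 micro-increments over 464 days.
Less the 5 uncaptured micro-increments: 464 − 5 = 459.

459 micro-increments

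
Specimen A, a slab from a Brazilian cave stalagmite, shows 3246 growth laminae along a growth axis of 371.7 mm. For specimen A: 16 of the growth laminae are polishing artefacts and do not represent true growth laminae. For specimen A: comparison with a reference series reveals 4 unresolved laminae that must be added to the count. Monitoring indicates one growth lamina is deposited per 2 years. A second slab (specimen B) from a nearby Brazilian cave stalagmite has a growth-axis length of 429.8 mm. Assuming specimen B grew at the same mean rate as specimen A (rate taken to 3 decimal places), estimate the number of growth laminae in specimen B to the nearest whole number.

Specimen A: correcting the raw count gives 3246 − 16 + 4 = 3234 true growth laminae.
Specimen A: at 2 years per growth lamina, 3234 × 2 = 6468 years.
A: Extension rate ≈ 371.7 / 6468 = 0.057 mm/year.
Specimen B: 429.8 mm / 0.057 mm per year = 7540.35 years; at 2 years per growth lamina that is 7540.35 / 2 ≈ 3770 growth laminae.

3770 growth laminae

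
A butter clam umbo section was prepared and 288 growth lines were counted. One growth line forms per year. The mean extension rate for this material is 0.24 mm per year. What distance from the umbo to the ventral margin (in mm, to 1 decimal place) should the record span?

The record spans 288 years at 0.24 mm per year.
Predicted length = 0.24 mm/year × 288 years = 69.1 mm.

69.1 mm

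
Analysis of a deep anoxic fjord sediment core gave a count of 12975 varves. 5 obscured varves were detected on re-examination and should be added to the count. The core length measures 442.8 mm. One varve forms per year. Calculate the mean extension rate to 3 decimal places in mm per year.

0.034 mm per year

After corrections the count is 12975 + 5 = 12980 varves.
Mean rate = 442.8 mm / 12980 years ≈ 0.034 mm per year.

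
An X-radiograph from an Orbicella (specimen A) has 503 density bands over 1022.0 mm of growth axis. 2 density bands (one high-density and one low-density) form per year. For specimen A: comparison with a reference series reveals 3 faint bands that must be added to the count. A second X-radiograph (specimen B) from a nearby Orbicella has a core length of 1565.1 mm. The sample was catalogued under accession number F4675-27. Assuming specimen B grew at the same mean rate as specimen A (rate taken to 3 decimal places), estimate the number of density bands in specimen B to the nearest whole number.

775 density bands

Specimen A: after corrections the count is 503 + 3 = 506 density bands.
Specimen A: 506 density bands at 2 per year is 506 / 2 = 253 years.
A: 1022.0 mm over 253 years gives 1022.0 / 253 ≈ 4.040 mm/yr.
B spans 1565.1 / 4.040 = 387.40 years; at 2 density bands per year that is 387.40 × 2 ≈ 775 density bands.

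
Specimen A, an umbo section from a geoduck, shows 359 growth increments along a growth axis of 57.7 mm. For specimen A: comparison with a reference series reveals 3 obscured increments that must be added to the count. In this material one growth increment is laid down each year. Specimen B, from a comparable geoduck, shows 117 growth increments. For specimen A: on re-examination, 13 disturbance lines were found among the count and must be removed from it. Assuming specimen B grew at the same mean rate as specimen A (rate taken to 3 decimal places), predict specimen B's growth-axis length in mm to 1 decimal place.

19.3 mm

Specimen A: after corrections the count is 359 − 13 + 3 = 349 growth increments.
A: 57.7 mm over 349 years gives 57.7 / 349 ≈ 0.165 mm/yr.
Length of B = 0.165 × 117 = 19.3 mm.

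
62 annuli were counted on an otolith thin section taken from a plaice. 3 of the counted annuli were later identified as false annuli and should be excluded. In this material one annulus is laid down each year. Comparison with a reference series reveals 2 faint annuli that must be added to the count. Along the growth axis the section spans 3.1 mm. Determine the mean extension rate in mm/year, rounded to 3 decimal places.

True annulus count = 62 − 3 + 2 = 61.
3.1 mm over 61 years gives 3.1 / 61 ≈ 0.051 mm/year.

0.051 mm/year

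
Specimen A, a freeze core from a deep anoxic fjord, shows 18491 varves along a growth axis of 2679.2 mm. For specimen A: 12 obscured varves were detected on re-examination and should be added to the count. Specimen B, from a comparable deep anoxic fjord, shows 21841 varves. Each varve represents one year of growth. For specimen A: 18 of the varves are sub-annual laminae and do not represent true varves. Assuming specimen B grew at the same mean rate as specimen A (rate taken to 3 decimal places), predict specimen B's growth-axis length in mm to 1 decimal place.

3166.9 mm

Specimen A: true varve count = 18491 − 18 + 12 = 18485.
A: Mean rate = 2679.2 mm / 18485 years ≈ 0.145 mm/yr.
Length of B = 0.145 × 21841 = 3166.9 mm.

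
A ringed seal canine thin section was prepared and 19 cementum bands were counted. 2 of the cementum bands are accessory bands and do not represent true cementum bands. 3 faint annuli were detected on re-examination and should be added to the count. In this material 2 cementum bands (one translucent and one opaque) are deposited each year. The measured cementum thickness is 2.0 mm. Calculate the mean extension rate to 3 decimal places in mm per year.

0.200 mm per year

True cementum band count = 19 − 2 + 3 = 20.
20 cementum bands at 2 per year is 20 / 2 = 10 years.
2.0 mm over 10 years gives 2.0 / 10 ≈ 0.200 mm per year.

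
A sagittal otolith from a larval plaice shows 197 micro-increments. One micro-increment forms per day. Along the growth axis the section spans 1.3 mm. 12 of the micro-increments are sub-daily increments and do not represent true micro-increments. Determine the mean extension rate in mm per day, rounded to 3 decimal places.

After corrections the count is 197 − 12 = 185 micro-increments.
Mean rate = 1.3 mm / 185 days ≈ 0.007 mm per day.

0.007 mm per day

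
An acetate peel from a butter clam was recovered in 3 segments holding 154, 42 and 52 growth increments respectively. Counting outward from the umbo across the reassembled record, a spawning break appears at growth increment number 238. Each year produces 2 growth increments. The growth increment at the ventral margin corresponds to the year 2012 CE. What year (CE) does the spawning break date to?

2007 CE

Total growth increments = 154 + 42 + 52 = 248.
Between growth increment 238 and the ventral margin there are 248 − 238 = 10 growth increments.
Dividing by 2 growth increments per year: 10 / 2 = 5 years.
The growth increment at the ventral margin is 2012 CE, so the spawning break dates to 2012 − 5 = 2007 CE.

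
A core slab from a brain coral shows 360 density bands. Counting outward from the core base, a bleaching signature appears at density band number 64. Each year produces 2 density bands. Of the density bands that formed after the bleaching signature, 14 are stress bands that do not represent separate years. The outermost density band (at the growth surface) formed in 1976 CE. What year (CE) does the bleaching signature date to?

1835 CE

The bleaching signature sits at density band 64 from the core base, so 360 − 64 = 296 density bands formed after it.
Removing the 14 false density bands leaves 296 − 14 = 282 true density bands beyond the bleaching signature.
Dividing by 2 density bands per year: 282 / 2 = 141 years.
Counting back 141 years from 1976 CE places the bleaching signature in 1976 − 141 = 1835 CE.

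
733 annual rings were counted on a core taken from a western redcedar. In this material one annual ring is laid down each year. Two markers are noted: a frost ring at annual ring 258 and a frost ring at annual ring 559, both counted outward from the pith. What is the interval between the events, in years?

301 years

Separation: 559 − 258 = 301 annual rings.
One annual ring per year makes the interval 301 years.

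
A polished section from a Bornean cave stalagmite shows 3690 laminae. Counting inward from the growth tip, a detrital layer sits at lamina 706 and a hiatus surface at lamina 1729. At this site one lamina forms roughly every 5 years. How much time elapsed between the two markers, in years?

5115 years

The two markers are separated by 1729 − 706 = 1023 laminae.
At 5 years per lamina, 1023 × 5 = 5115 years.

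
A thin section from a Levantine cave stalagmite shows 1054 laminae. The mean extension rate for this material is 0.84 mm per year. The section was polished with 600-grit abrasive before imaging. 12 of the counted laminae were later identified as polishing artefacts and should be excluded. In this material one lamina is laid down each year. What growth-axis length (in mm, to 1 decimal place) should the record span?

875.3 mm

Adjusted count: 1054 − 12 = 1042 laminae.
1042 years at 0.84 mm/year gives 0.84 × 1042 = 875.3 mm.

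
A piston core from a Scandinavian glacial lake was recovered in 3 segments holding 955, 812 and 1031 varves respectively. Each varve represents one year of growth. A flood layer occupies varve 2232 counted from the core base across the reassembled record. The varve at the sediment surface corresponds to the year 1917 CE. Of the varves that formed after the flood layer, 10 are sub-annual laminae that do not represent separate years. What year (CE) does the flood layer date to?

Total varves = 955 + 812 + 1031 = 2798.
Between varve 2232 and the sediment surface there are 2798 − 2232 = 566 varves.
Removing the 10 false varves leaves 566 − 10 = 556 true varves beyond the flood layer.
The varve at the sediment surface is 1917 CE, so the flood layer dates to 1917 − 556 = 1361 CE.

1361 CE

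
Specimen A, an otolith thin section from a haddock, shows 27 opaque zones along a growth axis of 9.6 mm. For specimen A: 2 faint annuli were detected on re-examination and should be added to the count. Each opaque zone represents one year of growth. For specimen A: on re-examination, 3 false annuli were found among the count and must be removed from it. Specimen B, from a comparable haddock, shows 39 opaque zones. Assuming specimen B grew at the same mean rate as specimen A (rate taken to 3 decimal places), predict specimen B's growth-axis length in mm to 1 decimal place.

14.4 mm

Specimen A: after corrections the count is 27 − 3 + 2 = 26 opaque zones.
A: 9.6 mm over 26 years gives 9.6 / 26 ≈ 0.369 mm/yr.
Length of B = 0.369 × 39 = 14.4 mm.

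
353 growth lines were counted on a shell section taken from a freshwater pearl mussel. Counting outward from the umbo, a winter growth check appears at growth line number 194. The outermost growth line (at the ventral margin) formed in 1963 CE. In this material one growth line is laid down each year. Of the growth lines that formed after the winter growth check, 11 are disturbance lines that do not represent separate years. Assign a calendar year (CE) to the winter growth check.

Between growth line 194 and the ventral margin there are 353 − 194 = 159 growth lines.
Removing the 11 false growth lines leaves 159 − 11 = 148 true growth lines beyond the winter growth check.
The growth line at the ventral margin is 1963 CE, so the winter growth check dates to 1963 − 148 = 1815 CE.

1815 CE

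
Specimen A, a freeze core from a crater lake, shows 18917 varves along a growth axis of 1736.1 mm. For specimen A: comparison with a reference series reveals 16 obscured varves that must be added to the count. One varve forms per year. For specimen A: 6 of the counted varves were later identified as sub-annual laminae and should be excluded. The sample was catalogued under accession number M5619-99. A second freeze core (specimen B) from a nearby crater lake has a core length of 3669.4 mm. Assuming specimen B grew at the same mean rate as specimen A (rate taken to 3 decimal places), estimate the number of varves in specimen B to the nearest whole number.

39885 varves

Specimen A: after corrections the count is 18917 − 6 + 16 = 18927 varves.
A: Mean rate = 1736.1 mm / 18927 years ≈ 0.092 mm/yr.
B spans 3669.4 / 0.092 = 39884.78 years ≈ 39885 varves.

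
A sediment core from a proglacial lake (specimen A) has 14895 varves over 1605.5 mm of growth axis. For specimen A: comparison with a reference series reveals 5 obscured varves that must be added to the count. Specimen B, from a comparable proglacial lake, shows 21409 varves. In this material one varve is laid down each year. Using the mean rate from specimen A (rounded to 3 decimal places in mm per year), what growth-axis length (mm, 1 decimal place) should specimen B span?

2312.2 mm

Specimen A: correcting the raw count gives 14895 + 5 = 14900 true varves.
A: Extension rate ≈ 1605.5 / 14900 = 0.108 mm/yr.
For B, 0.108 mm/year × 21409 years = 2312.2 mm.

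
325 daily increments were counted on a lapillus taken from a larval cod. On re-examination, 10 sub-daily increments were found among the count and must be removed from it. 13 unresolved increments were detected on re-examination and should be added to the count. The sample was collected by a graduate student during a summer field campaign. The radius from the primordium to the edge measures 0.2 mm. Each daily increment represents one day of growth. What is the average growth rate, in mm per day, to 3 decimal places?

0.001 mm per day

Adjusted count: 325 − 10 + 13 = 328 daily increments.
0.2 mm over 328 days gives 0.2 / 328 ≈ 0.001 mm per day.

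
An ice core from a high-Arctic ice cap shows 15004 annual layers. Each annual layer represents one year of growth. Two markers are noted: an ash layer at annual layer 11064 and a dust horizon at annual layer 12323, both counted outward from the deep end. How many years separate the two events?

1259 years

Separation: 12323 − 11064 = 1259 annual layers.
That is 1259 years at one annual layer per year.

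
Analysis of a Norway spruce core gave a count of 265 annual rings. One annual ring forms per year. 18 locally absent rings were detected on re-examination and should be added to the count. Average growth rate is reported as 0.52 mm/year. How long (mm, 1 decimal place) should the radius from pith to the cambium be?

147.2 mm

Adjusted count: 265 + 18 = 283 annual rings.
Length ≈ 0.52 × 283 = 147.2 mm.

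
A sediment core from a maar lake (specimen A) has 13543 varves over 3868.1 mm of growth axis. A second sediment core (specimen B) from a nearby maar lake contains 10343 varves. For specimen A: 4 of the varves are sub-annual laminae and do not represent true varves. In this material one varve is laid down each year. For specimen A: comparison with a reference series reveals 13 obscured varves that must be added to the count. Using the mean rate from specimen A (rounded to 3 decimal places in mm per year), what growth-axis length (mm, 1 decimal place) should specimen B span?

Specimen A: correcting the raw count gives 13543 − 4 + 13 = 13552 true varves.
A: Mean rate = 3868.1 mm / 13552 years ≈ 0.285 mm/yr.
Length of B = 0.285 × 10343 = 2947.8 mm.

2947.8 mm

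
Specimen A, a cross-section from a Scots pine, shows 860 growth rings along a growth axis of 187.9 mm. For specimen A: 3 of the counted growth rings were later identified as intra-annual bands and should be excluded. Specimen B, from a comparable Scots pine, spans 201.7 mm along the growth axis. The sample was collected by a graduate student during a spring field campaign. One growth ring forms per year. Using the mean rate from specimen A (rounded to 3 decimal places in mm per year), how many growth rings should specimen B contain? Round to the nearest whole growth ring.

Specimen A: correcting the raw count gives 860 − 3 = 857 true growth rings.
A: Extension rate ≈ 187.9 / 857 = 0.219 mm/yr.
Specimen B: 201.7 mm / 0.219 mm per year = 921.00 years ≈ 921 growth rings.

921 growth rings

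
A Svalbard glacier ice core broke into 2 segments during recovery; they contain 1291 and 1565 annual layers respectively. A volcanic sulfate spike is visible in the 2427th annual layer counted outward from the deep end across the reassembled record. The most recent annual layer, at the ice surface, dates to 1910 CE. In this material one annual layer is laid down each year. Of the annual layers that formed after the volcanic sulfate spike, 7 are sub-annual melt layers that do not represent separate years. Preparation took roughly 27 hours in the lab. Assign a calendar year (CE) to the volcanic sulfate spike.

1488 CE

Total annual layers = 1291 + 1565 = 2856.
Between annual layer 2427 and the ice surface there are 2856 − 2427 = 429 annual layers.
Excluding 7 false annual layers: 429 − 7 = 422.
The annual layer at the ice surface is 1910 CE, so the volcanic sulfate spike dates to 1910 − 422 = 1488 CE.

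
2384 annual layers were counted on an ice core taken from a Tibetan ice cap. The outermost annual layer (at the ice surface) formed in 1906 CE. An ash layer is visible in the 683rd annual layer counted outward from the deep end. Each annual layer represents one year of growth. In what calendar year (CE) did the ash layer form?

205 CE

Between annual layer 683 and the ice surface there are 2384 − 683 = 1701 annual layers.
Counting back 1701 years from 1906 CE places the ash layer in 1906 − 1701 = 205 CE.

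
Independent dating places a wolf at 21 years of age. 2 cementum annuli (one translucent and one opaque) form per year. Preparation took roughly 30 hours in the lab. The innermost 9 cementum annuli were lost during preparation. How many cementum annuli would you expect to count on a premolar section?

With 2 cementum annuli per year, 21 years would produce 21 × 2 = 42 cementum annuli.
42 − 9 missed = 33 cementum annuli expected in the prepared section.

33 cementum annuli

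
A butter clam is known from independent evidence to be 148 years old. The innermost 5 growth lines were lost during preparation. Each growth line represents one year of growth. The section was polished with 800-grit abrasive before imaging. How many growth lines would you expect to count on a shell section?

At one growth line per year, 148 years correspond to 148 growth lines.
Subtracting the 5 growth lines not captured gives 148 − 5 = 143 growth lines in the record.

143 growth lines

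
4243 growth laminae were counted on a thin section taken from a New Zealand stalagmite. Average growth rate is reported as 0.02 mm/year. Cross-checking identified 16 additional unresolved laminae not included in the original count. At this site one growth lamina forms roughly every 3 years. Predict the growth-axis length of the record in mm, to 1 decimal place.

Adjusted count: 4243 + 16 = 4259 growth laminae.
At 3 years per growth lamina, 4259 × 3 = 12777 years.
12777 years at 0.02 mm/year gives 0.02 × 12777 = 255.5 mm.

255.5 mm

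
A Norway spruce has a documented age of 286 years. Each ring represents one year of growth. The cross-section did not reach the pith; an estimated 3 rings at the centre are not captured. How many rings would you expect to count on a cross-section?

283 rings

Expected rings over 286 years: 286.
286 − 3 missed = 283 rings expected in the prepared section.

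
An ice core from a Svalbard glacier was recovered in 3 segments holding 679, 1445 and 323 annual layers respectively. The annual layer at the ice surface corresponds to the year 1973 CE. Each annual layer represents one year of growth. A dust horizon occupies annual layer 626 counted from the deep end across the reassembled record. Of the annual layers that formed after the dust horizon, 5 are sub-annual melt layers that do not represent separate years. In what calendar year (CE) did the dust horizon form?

157 CE

Total annual layers = 679 + 1445 + 323 = 2447.
The dust horizon sits at annual layer 626 from the deep end, so 2447 − 626 = 1821 annual layers formed after it.
Removing the 5 false annual layers leaves 1821 − 5 = 1816 true annual layers beyond the dust horizon.
Counting back 1816 years from 1973 CE places the dust horizon in 1973 − 1816 = 157 CE.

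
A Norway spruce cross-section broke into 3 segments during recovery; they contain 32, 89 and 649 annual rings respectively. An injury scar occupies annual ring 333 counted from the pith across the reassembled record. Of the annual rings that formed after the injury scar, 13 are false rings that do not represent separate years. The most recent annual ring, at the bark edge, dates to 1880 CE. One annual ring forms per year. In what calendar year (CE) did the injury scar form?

Total annual rings = 32 + 89 + 649 = 770.
Between annual ring 333 and the bark edge there are 770 − 333 = 437 annual rings.
Removing the 13 false annual rings leaves 437 − 13 = 424 true annual rings beyond the injury scar.
Counting back 424 years from 1880 CE places the injury scar in 1880 − 424 = 1456 CE.

1456 CE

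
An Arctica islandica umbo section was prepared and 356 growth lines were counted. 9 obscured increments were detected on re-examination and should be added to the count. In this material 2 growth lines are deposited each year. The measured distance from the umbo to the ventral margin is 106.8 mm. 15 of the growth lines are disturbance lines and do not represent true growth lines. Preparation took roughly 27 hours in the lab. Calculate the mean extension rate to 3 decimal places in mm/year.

Correcting the raw count gives 356 − 15 + 9 = 350 true growth lines.
350 growth lines at 2 per year is 350 / 2 = 175 years.
106.8 mm over 175 years gives 106.8 / 175 ≈ 0.610 mm/year.

0.610 mm/year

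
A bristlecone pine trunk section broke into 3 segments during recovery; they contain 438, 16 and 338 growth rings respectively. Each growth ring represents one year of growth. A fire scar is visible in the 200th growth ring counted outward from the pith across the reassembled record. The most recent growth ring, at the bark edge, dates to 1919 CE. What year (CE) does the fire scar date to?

1327 CE

Total growth rings = 438 + 16 + 338 = 792.
Between growth ring 200 and the bark edge there are 792 − 200 = 592 growth rings.
The growth ring at the bark edge is 1919 CE, so the fire scar dates to 1919 − 592 = 1327 CE.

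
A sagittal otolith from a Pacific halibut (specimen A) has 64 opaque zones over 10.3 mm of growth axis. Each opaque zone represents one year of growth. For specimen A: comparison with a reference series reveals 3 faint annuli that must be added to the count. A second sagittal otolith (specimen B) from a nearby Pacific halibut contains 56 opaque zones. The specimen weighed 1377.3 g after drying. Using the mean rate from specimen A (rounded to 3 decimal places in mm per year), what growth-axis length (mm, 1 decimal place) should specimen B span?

8.6 mm

Specimen A: after corrections the count is 64 + 3 = 67 opaque zones.
A: 10.3 mm over 67 years gives 10.3 / 67 ≈ 0.154 mm/year.
For B, 0.154 mm/year × 56 years = 8.6 mm.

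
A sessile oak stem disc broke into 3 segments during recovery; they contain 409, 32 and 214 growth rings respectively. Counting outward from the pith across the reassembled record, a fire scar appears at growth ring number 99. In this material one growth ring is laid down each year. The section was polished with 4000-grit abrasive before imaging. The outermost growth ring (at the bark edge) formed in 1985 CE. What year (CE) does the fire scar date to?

1429 CE

Total growth rings = 409 + 32 + 214 = 655.
The fire scar sits at growth ring 99 from the pith, so 655 − 99 = 556 growth rings formed after it.
Counting back 556 years from 1985 CE places the fire scar in 1985 − 556 = 1429 CE.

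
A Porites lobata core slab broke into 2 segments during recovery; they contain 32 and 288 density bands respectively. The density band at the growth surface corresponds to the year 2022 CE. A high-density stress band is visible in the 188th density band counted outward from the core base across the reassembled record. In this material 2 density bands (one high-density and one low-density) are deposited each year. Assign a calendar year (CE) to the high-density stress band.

Total density bands = 32 + 288 = 320.
320 − 188 = 132 density bands lie beyond the high-density stress band toward the growth surface.
132 density bands at 2 per year is 132 / 2 = 66 years.
2022 − 66 = 1956 CE.

1956 CE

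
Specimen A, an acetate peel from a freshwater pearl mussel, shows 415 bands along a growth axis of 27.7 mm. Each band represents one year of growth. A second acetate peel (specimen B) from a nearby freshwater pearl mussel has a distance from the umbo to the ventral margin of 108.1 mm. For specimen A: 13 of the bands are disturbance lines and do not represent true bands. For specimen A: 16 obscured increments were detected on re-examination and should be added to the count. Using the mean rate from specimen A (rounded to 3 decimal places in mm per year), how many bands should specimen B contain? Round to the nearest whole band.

Specimen A: correcting the raw count gives 415 − 13 + 16 = 418 true bands.
A: Extension rate ≈ 27.7 / 418 = 0.066 mm/year.
Specimen B: 108.1 mm / 0.066 mm per year = 1637.88 years ≈ 1638 bands.

1638 bands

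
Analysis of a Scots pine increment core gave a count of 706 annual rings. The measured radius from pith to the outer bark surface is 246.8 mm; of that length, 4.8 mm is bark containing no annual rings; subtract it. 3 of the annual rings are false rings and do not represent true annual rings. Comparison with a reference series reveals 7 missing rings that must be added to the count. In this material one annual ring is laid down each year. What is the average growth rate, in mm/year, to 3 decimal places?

0.341 mm/year

Adjusted count: 706 − 3 + 7 = 710 annual rings.
Net length = 246.8 − 4.8 = 242.0 mm.
Mean rate = 242.0 mm / 710 years ≈ 0.341 mm/year.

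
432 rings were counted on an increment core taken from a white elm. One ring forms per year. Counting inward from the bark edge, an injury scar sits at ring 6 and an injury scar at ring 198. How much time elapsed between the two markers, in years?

The two markers are separated by 198 − 6 = 192 rings.
That is 192 years at one ring per year.

192 yr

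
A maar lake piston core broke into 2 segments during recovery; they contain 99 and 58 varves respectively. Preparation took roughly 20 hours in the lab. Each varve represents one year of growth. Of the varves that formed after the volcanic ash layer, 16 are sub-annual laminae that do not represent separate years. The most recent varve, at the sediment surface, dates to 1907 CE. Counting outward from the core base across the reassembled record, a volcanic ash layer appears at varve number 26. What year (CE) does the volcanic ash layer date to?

1792 CE

Total varves = 99 + 58 = 157.
Between varve 26 and the sediment surface there are 157 − 26 = 131 varves.
Excluding 16 false varves: 131 − 16 = 115.
1907 − 115 = 1792 CE.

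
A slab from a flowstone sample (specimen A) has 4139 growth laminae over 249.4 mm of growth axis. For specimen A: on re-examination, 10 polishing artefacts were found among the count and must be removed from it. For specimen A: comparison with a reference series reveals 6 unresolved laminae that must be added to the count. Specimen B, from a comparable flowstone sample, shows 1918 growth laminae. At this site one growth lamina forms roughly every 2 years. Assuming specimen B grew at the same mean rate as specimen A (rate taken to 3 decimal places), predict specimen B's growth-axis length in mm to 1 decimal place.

Specimen A: true growth lamina count = 4139 − 10 + 6 = 4135.
Specimen A: at 2 years per growth lamina, 4135 × 2 = 8270 years.
A: 249.4 mm over 8270 years gives 249.4 / 8270 ≈ 0.030 mm/year.
Specimen B: at 2 years per growth lamina, 1918 × 2 = 3836 years. B's length ≈ 0.030 × 3836 = 115.1 mm.

115.1 mm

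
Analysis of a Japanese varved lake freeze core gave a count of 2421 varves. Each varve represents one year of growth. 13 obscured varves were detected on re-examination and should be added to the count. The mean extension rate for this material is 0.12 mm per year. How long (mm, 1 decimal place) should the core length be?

Correcting the raw count gives 2421 + 13 = 2434 true varves.
Predicted length = 0.12 mm/year × 2434 years = 292.1 mm.

292.1 mm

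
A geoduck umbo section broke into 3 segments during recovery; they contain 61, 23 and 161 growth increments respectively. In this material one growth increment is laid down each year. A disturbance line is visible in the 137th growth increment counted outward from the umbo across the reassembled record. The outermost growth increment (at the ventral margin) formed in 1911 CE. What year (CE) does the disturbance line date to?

Total growth increments = 61 + 23 + 161 = 245.
The disturbance line sits at growth increment 137 from the umbo, so 245 − 137 = 108 growth increments formed after it.
1911 − 108 = 1803 CE.

1803 CE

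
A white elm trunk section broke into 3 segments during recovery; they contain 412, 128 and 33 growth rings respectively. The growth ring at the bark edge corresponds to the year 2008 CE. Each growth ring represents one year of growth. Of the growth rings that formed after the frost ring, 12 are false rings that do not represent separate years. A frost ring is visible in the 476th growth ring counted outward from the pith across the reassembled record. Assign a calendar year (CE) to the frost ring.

Total growth rings = 412 + 128 + 33 = 573.
573 − 476 = 97 growth rings lie beyond the frost ring toward the bark edge.
Excluding 12 false growth rings: 97 − 12 = 85.
2008 − 85 = 1923 CE.

1923 CE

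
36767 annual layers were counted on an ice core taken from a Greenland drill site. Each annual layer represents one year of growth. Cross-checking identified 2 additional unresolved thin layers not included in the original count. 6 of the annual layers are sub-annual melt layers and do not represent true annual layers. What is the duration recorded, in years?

True annual layer count = 36767 − 6 + 2 = 36763.
One annual layer per year makes the duration 36763 years.

36763 years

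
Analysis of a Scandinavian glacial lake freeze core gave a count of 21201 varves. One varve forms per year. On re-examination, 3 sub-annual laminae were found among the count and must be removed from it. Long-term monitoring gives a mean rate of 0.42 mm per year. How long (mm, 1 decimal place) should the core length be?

After corrections the count is 21201 − 3 = 21198 varves.
21198 years at 0.42 mm/year gives 0.42 × 21198 = 8903.2 mm.

8903.2 mm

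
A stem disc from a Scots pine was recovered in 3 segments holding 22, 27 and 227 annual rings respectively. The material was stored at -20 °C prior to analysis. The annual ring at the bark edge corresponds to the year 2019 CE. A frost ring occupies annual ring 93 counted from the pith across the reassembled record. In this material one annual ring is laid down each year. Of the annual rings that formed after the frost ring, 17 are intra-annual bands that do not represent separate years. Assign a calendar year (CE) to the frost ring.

1853 CE

Total annual rings = 22 + 27 + 227 = 276.
The frost ring sits at annual ring 93 from the pith, so 276 − 93 = 183 annual rings formed after it.
183 − 17 false = 166 true annual rings after the frost ring.
Counting back 166 years from 2019 CE places the frost ring in 2019 − 166 = 1853 CE.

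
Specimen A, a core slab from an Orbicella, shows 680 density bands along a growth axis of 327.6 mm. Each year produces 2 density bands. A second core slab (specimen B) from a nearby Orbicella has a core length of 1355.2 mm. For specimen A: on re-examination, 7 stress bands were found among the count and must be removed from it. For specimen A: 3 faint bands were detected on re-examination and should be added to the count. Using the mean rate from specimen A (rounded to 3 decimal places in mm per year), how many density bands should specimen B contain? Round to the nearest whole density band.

Specimen A: true density band count = 680 − 7 + 3 = 676.
Specimen A: with 2 density bands per year, 676 / 2 = 338 years.
A: 327.6 mm over 338 years gives 327.6 / 338 ≈ 0.969 mm per year.
B spans 1355.2 / 0.969 = 1398.56 years; at 2 density bands per year that is 1398.56 × 2 ≈ 2797 density bands.

2797 density bands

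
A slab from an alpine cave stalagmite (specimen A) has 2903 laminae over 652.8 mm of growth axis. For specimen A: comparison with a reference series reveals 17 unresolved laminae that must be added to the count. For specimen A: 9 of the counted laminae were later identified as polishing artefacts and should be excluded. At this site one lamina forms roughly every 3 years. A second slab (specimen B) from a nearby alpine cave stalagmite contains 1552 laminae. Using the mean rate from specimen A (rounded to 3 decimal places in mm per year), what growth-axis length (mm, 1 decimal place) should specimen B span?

Specimen A: correcting the raw count gives 2903 − 9 + 17 = 2911 true laminae.
Specimen A: at 3 years per lamina, 2911 × 3 = 8733 years.
A: 652.8 mm over 8733 years gives 652.8 / 8733 ≈ 0.075 mm/yr.
Specimen B: multiplying by 3 years per lamina: 1552 × 3 = 4656 years. B's length ≈ 0.075 × 4656 = 349.2 mm.

349.2 mm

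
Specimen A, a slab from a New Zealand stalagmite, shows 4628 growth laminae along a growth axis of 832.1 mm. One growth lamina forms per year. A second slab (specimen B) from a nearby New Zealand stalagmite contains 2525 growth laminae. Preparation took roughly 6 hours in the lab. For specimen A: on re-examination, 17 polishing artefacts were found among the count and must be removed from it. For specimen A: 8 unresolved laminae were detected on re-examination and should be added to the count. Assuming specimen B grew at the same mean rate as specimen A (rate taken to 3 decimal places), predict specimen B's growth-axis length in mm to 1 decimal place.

454.5 mm

Specimen A: true growth lamina count = 4628 − 17 + 8 = 4619.
A: 832.1 mm over 4619 years gives 832.1 / 4619 ≈ 0.180 mm/yr.
Length of B = 0.180 × 2525 = 454.5 mm.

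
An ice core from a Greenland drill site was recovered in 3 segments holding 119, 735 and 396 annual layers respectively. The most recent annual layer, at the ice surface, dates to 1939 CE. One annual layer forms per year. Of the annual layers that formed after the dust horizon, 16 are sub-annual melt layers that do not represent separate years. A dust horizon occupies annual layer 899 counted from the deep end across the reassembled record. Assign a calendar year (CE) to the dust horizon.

1604 CE

Total annual layers = 119 + 735 + 396 = 1250.
1250 − 899 = 351 annual layers lie beyond the dust horizon toward the ice surface.
351 − 16 false = 335 true annual layers after the dust horizon.
1939 − 335 = 1604 CE.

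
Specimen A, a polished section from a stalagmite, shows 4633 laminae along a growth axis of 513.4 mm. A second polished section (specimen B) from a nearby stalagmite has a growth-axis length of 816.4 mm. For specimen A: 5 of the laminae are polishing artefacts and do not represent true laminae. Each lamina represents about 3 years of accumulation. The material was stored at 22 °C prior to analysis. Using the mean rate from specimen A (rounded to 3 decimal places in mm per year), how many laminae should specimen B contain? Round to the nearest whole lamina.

Specimen A: correcting the raw count gives 4633 − 5 = 4628 true laminae.
Specimen A: 4628 laminae at 3 years each span 4628 × 3 = 13884 years.
A: 513.4 mm over 13884 years gives 513.4 / 13884 ≈ 0.037 mm/year.
Specimen B: 816.4 mm / 0.037 mm per year = 22064.86 years; at 3 years per lamina that is 22064.86 / 3 ≈ 7355 laminae.

7355 laminae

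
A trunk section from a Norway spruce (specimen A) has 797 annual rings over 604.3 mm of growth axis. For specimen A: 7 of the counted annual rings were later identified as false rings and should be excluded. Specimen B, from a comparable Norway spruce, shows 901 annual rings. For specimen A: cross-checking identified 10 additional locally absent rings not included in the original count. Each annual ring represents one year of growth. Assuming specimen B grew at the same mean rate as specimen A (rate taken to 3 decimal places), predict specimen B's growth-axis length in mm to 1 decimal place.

Specimen A: true annual ring count = 797 − 7 + 10 = 800.
A: Mean rate = 604.3 mm / 800 years ≈ 0.755 mm/yr.
For B, 0.755 mm/year × 901 years = 680.3 mm.

680.3 mm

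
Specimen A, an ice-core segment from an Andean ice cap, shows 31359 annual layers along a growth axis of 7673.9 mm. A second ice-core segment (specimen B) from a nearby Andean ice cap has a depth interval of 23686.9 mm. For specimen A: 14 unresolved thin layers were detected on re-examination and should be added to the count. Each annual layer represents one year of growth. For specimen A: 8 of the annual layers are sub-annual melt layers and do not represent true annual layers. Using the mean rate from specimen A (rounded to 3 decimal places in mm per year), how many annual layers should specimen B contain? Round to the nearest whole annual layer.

Specimen A: true annual layer count = 31359 − 8 + 14 = 31365.
A: Extension rate ≈ 7673.9 / 31365 = 0.245 mm/yr.
For B, 23686.9 / 0.245 = 96681.22 years ≈ 96681 annual layers.

96681 annual layers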